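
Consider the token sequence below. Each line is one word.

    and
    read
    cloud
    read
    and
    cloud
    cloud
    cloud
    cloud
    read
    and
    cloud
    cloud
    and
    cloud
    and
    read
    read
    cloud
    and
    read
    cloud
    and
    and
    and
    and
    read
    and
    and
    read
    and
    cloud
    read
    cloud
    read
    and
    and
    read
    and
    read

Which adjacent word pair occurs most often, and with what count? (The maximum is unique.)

"and read", 7 times

Bigram frequencies (highest first):
  and read: 7
  read and: 6
  and and: 5
  read cloud: 4
  cloud read: 4
  and cloud: 4
  … (3 more, each ≤ 4)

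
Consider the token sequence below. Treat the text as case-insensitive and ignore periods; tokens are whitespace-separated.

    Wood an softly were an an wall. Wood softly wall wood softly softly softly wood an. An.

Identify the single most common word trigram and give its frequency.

"wall wood softly", 2 times

Trigram frequencies (highest first):
  wall wood softly: 2
  wood an softly: 1
  an softly were: 1
  softly were an: 1
  were an an: 1
  an an wall: 1
  … (8 more, each ≤ 1)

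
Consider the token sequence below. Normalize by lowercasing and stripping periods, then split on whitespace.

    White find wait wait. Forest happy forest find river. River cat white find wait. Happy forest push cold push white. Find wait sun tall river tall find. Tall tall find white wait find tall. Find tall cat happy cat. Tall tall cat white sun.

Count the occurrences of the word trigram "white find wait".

Scanning the 42 overlapping trigram windows for "white find wait":
  position 1–3: white find wait
  position 12–14: white find wait
  position 20–22: white find wait

3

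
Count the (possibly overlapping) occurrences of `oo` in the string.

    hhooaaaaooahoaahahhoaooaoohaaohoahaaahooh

Sliding a length-2 window over the 41 characters (40 positions):
  position 3–4: oo
  position 9–10: oo
  position 22–23: oo
  position 25–26: oo
  position 39–40: oo

5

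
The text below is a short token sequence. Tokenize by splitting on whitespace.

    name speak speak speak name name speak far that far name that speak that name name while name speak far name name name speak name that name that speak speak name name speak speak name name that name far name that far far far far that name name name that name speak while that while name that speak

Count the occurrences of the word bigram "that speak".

Scanning the 57 overlapping bigram windows for "that speak":
  position 12–13: that speak
  position 28–29: that speak
  position 57–58: that speak

3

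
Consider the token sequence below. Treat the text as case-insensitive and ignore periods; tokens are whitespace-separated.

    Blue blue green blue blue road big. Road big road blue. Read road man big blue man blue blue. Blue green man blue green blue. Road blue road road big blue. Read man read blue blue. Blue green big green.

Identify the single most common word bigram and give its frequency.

Bigram frequencies (highest first):
  blue blue: 6
  blue green: 4
  blue road: 3
  road big: 3
  green blue: 2
  big road: 2
  … (15 more, each ≤ 2)

"blue blue", 6 times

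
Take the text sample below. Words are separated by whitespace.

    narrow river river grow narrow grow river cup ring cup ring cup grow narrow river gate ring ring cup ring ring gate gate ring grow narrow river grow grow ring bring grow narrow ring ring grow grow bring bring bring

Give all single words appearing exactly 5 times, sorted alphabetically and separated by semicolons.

narrow; river

Unigram counts meeting the condition (exactly 5 times):
  narrow: 5
  river: 5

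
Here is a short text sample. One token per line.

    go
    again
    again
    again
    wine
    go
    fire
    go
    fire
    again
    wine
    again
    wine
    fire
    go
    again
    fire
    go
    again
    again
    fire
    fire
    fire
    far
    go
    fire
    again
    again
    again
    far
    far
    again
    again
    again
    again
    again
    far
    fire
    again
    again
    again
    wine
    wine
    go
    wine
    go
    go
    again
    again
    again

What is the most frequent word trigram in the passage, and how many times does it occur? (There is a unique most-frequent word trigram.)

Trigram frequencies (highest first):
  again again again: 7
  go again again: 3
  again again wine: 2
  go fire again: 2
  fire go again: 2
  fire again again: 2
  … (29 more, each ≤ 2)

"again again again", 7 times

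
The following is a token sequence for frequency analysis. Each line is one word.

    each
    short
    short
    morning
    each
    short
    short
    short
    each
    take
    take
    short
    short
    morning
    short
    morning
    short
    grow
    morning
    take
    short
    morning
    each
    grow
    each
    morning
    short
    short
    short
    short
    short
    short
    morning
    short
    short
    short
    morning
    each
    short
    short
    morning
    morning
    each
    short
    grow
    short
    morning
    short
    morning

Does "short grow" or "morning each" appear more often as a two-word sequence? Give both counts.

"morning each" (4 vs 2)

"short grow": 2 occurrences
"morning each": 4 occurrences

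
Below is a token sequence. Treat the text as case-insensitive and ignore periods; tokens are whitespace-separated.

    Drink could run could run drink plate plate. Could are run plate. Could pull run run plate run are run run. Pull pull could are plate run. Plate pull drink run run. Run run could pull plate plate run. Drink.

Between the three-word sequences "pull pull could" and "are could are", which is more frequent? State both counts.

"pull pull could" (1 vs 0)

"pull pull could": 1 occurrence
"are could are": 0 occurrences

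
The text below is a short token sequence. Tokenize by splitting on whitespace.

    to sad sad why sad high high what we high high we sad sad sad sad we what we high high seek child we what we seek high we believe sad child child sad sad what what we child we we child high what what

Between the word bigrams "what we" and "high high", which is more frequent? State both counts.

"what we" (4 vs 3)

"what we": 4 occurrences
"high high": 3 occurrences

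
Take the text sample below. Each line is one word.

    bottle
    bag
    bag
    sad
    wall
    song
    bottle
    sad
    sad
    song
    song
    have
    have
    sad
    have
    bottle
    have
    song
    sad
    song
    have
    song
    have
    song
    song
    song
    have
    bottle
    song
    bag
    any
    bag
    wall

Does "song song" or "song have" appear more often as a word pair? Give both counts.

"song song": 3 occurrences
"song have": 4 occurrences

"song have" (4 vs 3)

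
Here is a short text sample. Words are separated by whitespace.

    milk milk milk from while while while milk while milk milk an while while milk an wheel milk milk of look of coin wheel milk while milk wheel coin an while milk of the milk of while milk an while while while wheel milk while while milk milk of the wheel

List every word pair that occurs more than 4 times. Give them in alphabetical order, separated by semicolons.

Bigram counts meeting the condition (more than 4 times):
  milk milk: 5
  while milk: 7
  while while: 6

milk milk; while milk; while while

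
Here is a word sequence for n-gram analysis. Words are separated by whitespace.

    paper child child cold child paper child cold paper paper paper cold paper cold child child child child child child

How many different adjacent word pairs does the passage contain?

20 tokens → 19 bigram windows in total.
Repeated bigrams (each contributes count−1 duplicates):
  child child: 6
  child cold: 2
  cold child: 2
  cold paper: 2
  paper child: 2
  paper cold: 2
  paper paper: 2
11 duplicate windows → 19 − 11 = 8 distinct.

8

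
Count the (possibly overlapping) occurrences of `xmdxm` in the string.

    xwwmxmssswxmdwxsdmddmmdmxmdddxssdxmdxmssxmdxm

Sliding a length-5 window over the 45 characters (41 positions):
  position 34–38: xmdxm
  position 41–45: xmdxm

2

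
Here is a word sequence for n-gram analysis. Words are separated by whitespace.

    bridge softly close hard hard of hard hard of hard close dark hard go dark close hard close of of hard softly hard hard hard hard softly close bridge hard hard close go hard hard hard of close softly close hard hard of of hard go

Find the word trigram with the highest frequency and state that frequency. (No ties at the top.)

"hard hard of", 4 times

Trigram frequencies (highest first):
  hard hard of: 4
  hard hard hard: 3
  softly close hard: 2
  close hard hard: 2
  hard of hard: 2
  of of hard: 2
  … (29 more, each ≤ 1)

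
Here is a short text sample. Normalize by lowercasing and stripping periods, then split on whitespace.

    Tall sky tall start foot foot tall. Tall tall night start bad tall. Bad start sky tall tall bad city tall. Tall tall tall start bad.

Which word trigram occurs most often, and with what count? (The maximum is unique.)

"tall tall tall", 3 times

Trigram frequencies (highest first):
  tall tall tall: 3
  tall sky tall: 1
  sky tall start: 1
  tall start foot: 1
  start foot foot: 1
  foot foot tall: 1
  … (16 more, each ≤ 1)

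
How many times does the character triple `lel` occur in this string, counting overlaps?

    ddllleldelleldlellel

Sliding a length-3 window over the 20 characters (18 positions):
  position 5–7: lel
  position 11–13: lel
  position 15–17: lel
  position 18–20: lel

4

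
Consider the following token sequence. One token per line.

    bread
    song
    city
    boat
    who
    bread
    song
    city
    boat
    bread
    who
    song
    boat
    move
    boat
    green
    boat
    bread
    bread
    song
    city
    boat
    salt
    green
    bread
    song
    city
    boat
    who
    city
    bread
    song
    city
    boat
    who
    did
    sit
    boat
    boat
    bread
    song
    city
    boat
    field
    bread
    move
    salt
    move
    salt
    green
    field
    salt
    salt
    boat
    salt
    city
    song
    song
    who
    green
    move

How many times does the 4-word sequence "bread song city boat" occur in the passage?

Scanning the 58 overlapping 4-gram windows for "bread song city boat":
  position 1–4: bread song city boat
  position 6–9: bread song city boat
  position 19–22: bread song city boat
  position 25–28: bread song city boat
  position 31–34: bread song city boat
  position 40–43: bread song city boat

6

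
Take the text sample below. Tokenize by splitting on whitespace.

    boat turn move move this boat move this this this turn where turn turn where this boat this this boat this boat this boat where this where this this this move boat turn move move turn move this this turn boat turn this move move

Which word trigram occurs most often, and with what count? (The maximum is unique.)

"this boat this", 3 times

Trigram frequencies (highest first):
  this boat this: 3
  boat turn move: 2
  turn move move: 2
  move this this: 2
  this this this: 2
  this this turn: 2
  … (29 more, each ≤ 2)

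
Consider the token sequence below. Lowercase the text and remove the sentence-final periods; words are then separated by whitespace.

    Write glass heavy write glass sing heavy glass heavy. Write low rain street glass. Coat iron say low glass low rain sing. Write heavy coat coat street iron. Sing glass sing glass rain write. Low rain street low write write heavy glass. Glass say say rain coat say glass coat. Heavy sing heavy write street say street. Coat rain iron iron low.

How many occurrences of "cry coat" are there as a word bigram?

Scanning the 61 overlapping bigram windows for "cry coat":
  (none found)

0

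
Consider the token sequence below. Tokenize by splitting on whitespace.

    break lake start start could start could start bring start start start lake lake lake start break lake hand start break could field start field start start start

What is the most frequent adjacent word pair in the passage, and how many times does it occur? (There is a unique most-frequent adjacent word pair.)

Bigram frequencies (highest first):
  start start: 5
  break lake: 2
  lake start: 2
  start could: 2
  could start: 2
  lake lake: 2
  … (10 more, each ≤ 2)

"start start", 5 times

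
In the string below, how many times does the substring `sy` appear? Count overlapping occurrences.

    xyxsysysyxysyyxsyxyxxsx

Sliding a length-2 window over the 23 characters (22 positions):
  position 4–5: sy
  position 6–7: sy
  position 8–9: sy
  position 12–13: sy
  position 16–17: sy

5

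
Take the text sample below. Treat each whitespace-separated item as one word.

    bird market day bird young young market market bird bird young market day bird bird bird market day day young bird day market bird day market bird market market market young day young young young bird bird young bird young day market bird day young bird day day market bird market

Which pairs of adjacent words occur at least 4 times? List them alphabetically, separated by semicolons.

Bigram counts meeting the condition (at least 4 times):
  bird bird: 4
  bird day: 4
  bird market: 4
  bird young: 4
  day market: 4
  market bird: 5
  young bird: 4

bird bird; bird day; bird market; bird young; day market; market bird; young bird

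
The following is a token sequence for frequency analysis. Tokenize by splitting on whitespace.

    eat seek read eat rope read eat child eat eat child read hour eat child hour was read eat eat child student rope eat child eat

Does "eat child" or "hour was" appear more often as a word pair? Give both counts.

"eat child" (5 vs 1)

"eat child": 5 occurrences
"hour was": 1 occurrence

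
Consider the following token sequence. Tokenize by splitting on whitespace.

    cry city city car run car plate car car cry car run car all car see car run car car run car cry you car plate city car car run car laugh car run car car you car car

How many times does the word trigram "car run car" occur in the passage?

Scanning the 37 overlapping trigram windows for "car run car":
  position 4–6: car run car
  position 11–13: car run car
  position 17–19: car run car
  position 20–22: car run car
  position 29–31: car run car
  position 33–35: car run car

6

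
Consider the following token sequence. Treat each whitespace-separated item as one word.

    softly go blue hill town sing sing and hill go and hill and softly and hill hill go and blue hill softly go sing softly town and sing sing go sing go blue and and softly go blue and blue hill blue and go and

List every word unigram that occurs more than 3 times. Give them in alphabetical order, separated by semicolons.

and; blue; go; hill; sing; softly

Unigram counts meeting the condition (more than 3 times):
  and: 11
  blue: 6
  go: 8
  hill: 7
  sing: 6
  softly: 5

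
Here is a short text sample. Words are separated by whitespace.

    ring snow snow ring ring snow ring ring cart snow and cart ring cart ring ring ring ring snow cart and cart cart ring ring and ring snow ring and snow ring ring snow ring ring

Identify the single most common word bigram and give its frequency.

"ring ring", 8 times

Bigram frequencies (highest first):
  ring ring: 8
  ring snow: 5
  snow ring: 5
  cart ring: 3
  ring cart: 2
  and cart: 2
  … (9 more, each ≤ 2)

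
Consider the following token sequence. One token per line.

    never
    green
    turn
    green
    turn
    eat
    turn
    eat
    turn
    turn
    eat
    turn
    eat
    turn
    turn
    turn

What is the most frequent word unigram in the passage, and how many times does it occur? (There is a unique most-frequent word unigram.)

"turn", 9 times

Unigram frequencies (highest first):
  turn: 9
  eat: 4
  green: 2
  never: 1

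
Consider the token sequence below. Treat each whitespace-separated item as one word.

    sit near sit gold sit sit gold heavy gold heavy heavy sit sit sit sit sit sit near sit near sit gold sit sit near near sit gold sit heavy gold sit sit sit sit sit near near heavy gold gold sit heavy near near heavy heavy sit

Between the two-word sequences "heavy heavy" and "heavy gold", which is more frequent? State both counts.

"heavy heavy": 2 occurrences
"heavy gold": 3 occurrences

"heavy gold" (3 vs 2)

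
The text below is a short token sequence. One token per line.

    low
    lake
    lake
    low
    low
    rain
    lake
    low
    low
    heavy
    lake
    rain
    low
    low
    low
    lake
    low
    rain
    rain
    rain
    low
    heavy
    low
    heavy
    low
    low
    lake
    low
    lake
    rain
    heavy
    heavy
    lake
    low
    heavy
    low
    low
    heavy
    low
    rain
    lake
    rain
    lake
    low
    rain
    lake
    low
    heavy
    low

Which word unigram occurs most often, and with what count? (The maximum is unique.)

"low", 21 times

Unigram frequencies (highest first):
  low: 21
  lake: 11
  rain: 9
  heavy: 8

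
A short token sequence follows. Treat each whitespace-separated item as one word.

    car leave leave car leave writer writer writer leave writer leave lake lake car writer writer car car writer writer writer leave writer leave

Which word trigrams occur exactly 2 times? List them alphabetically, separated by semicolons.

Trigram counts meeting the condition (exactly 2 times):
  car writer writer: 2
  leave writer leave: 2
  writer leave writer: 2
  writer writer leave: 2
  writer writer writer: 2

car writer writer; leave writer leave; writer leave writer; writer writer leave; writer writer writer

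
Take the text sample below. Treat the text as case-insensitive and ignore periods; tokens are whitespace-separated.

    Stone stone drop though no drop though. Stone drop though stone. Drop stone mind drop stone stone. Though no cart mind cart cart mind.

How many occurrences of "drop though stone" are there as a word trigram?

Scanning the 22 overlapping trigram windows for "drop though stone":
  position 6–8: drop though stone
  position 9–11: drop though stone

2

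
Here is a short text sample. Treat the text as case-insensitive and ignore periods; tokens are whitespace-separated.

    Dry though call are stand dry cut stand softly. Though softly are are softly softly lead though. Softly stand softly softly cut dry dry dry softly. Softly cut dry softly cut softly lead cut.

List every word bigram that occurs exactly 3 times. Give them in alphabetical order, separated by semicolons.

Bigram counts meeting the condition (exactly 3 times):
  softly cut: 3
  softly softly: 3

softly cut; softly softly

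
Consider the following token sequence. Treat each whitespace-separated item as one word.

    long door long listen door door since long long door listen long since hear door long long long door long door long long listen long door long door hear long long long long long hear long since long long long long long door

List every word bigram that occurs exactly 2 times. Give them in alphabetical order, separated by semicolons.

Bigram counts meeting the condition (exactly 2 times):
  hear long: 2
  listen long: 2
  long listen: 2
  long since: 2
  since long: 2

hear long; listen long; long listen; long since; since long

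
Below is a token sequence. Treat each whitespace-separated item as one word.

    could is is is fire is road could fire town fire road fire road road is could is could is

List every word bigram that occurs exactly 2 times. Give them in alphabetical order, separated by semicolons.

fire road; is could; is is

Bigram counts meeting the condition (exactly 2 times):
  fire road: 2
  is could: 2
  is is: 2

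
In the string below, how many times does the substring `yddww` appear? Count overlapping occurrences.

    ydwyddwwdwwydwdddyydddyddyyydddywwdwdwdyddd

1

Sliding a length-5 window over the 43 characters (39 positions):
  position 4–8: yddww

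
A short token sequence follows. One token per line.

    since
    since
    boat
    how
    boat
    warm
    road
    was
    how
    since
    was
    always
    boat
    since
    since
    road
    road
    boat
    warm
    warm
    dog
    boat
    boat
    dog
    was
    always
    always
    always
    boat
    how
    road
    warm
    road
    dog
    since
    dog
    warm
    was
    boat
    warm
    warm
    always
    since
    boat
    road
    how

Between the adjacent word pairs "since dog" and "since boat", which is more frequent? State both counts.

"since boat" (2 vs 1)

"since dog": 1 occurrence
"since boat": 2 occurrences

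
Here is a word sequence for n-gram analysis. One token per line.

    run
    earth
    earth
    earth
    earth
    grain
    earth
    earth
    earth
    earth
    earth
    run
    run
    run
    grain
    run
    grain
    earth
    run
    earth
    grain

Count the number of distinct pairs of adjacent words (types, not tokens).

8

21 tokens → 20 bigram windows in total.
Repeated bigrams (each contributes count−1 duplicates):
  earth earth: 7
  earth grain: 2
  earth run: 2
  grain earth: 2
  run earth: 2
  run grain: 2
  run run: 2
12 duplicate windows → 20 − 12 = 8 distinct.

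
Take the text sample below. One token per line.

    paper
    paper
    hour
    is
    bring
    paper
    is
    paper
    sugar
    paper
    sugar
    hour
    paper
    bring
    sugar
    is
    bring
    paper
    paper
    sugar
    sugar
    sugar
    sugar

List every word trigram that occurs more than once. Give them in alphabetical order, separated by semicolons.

is bring paper; sugar sugar sugar

Trigram counts meeting the condition (more than once):
  is bring paper: 2
  sugar sugar sugar: 2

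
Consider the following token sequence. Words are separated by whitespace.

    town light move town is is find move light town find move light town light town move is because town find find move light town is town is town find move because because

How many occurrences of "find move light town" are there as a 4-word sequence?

3

Scanning the 30 overlapping 4-gram windows for "find move light town":
  position 7–10: find move light town
  position 11–14: find move light town
  position 22–25: find move light town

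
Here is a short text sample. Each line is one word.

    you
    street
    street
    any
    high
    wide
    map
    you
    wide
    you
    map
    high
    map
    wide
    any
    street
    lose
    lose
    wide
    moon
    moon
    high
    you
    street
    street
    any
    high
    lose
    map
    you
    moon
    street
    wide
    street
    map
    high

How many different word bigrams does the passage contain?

29

36 tokens → 35 bigram windows in total.
Repeated bigrams (each contributes count−1 duplicates):
  any high: 2
  map high: 2
  map you: 2
  street any: 2
  street street: 2
  you street: 2
6 duplicate windows → 35 − 6 = 29 distinct.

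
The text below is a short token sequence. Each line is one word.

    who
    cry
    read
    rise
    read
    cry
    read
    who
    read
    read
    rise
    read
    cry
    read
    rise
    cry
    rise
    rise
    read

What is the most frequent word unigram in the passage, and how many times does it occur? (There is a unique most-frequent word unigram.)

Unigram frequencies (highest first):
  read: 8
  rise: 5
  cry: 4
  who: 2

"read", 8 times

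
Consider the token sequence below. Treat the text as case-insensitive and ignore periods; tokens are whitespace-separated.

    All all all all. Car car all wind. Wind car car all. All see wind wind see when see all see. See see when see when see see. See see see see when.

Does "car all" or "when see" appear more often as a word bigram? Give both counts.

"when see" (3 vs 2)

"car all": 2 occurrences
"when see": 3 occurrences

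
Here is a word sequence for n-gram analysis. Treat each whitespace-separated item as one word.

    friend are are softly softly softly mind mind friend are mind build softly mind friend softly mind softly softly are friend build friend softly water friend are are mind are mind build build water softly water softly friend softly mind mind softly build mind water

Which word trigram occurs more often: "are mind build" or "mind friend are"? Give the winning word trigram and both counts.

"are mind build": 2 occurrences
"mind friend are": 1 occurrence

"are mind build" (2 vs 1)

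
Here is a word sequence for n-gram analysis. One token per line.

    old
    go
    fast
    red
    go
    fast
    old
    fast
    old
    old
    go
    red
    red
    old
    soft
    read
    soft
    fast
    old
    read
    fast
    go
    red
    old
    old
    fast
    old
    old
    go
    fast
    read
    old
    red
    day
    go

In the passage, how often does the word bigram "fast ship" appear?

Scanning the 34 overlapping bigram windows for "fast ship":
  (none found)

0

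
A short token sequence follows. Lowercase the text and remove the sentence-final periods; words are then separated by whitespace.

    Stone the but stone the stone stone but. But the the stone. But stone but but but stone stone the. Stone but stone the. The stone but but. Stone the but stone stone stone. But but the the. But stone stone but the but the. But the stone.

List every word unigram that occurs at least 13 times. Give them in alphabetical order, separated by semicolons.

but; stone; the

Unigram counts meeting the condition (at least 13 times):
  but: 17
  stone: 18
  the: 13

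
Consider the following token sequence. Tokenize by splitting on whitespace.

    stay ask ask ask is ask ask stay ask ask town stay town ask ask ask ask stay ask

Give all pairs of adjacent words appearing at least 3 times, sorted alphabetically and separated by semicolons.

Bigram counts meeting the condition (at least 3 times):
  ask ask: 7
  stay ask: 3

ask ask; stay ask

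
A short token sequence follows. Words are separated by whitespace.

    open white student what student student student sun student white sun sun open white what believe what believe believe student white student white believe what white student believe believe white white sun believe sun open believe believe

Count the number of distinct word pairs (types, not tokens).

24

37 tokens → 36 bigram windows in total.
Repeated bigrams (each contributes count−1 duplicates):
  believe believe: 3
  student white: 3
  white student: 3
  believe what: 2
  open white: 2
  student student: 2
  sun open: 2
  what believe: 2
  … (1 more repeated)
12 duplicate windows → 36 − 12 = 24 distinct.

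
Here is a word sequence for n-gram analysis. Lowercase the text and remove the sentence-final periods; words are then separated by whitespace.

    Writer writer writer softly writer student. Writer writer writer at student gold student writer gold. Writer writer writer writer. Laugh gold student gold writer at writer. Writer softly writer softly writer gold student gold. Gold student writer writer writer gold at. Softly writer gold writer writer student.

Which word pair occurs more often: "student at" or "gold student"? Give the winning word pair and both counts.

"student at": 0 occurrences
"gold student": 4 occurrences

"gold student" (4 vs 0)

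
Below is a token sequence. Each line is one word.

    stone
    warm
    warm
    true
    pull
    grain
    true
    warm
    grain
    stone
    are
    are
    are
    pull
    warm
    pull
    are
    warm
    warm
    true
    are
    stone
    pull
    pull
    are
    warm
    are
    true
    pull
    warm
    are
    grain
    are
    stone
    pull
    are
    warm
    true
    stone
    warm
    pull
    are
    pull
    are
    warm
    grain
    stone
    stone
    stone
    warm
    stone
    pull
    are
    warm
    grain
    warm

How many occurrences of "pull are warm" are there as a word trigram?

Scanning the 54 overlapping trigram windows for "pull are warm":
  position 16–18: pull are warm
  position 24–26: pull are warm
  position 35–37: pull are warm
  position 43–45: pull are warm
  position 52–54: pull are warm

5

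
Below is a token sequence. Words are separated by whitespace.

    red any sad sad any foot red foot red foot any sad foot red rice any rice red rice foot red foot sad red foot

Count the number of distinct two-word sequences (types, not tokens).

16

25 tokens → 24 bigram windows in total.
Repeated bigrams (each contributes count−1 duplicates):
  foot red: 4
  red foot: 4
  any sad: 2
  red rice: 2
8 duplicate windows → 24 − 8 = 16 distinct.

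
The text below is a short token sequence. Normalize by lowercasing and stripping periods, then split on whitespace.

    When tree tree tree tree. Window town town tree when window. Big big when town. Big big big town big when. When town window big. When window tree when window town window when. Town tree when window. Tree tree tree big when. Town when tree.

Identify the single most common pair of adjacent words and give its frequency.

"tree tree", 5 times

Bigram frequencies (highest first):
  tree tree: 5
  when window: 4
  big when: 4
  when town: 4
  tree when: 3
  big big: 3
  … (14 more, each ≤ 2)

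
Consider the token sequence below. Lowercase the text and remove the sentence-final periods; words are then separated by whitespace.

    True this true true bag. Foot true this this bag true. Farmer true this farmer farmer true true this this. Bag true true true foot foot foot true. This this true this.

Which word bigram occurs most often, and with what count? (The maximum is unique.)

"true this", 6 times

Bigram frequencies (highest first):
  true this: 6
  true true: 4
  this this: 3
  this true: 2
  foot true: 2
  this bag: 2
  … (9 more, each ≤ 2)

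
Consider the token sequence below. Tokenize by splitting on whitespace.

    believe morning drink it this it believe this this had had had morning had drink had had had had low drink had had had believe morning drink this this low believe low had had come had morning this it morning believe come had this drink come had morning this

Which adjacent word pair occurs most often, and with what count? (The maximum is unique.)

"had had", 8 times

Bigram frequencies (highest first):
  had had: 8
  had morning: 3
  come had: 3
  believe morning: 2
  morning drink: 2
  this it: 2
  … (25 more, each ≤ 2)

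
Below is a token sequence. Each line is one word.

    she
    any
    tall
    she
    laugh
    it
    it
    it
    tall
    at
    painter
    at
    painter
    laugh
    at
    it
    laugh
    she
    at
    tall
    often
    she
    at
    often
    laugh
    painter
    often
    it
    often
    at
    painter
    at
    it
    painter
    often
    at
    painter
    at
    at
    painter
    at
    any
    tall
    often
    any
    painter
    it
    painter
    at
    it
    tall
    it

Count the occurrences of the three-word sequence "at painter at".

4

Scanning the 50 overlapping trigram windows for "at painter at":
  position 10–12: at painter at
  position 30–32: at painter at
  position 36–38: at painter at
  position 39–41: at painter at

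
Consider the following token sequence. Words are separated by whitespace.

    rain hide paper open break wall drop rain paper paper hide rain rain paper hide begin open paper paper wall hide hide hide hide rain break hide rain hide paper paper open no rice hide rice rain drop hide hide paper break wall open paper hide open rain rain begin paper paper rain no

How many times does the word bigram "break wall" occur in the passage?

2

Scanning the 53 overlapping bigram windows for "break wall":
  position 5–6: break wall
  position 42–43: break wall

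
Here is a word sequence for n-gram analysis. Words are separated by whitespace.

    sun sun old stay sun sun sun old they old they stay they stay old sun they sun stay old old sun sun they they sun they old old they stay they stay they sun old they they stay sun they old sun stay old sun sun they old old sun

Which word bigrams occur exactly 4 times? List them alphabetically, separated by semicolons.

Bigram counts meeting the condition (exactly 4 times):
  old they: 4
  they old: 4

old they; they old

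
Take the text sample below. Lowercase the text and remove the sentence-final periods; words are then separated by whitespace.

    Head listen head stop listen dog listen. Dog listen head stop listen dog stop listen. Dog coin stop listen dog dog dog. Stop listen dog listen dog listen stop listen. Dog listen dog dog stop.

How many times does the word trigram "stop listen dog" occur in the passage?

Scanning the 33 overlapping trigram windows for "stop listen dog":
  position 4–6: stop listen dog
  position 11–13: stop listen dog
  position 14–16: stop listen dog
  position 18–20: stop listen dog
  position 23–25: stop listen dog
  position 29–31: stop listen dog

6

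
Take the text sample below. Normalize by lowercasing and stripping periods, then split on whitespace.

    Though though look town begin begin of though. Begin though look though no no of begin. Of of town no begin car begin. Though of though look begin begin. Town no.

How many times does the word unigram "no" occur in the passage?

4

Scanning the 31 tokens for "no":
  position 13: no
  position 14: no
  position 20: no
  position 31: no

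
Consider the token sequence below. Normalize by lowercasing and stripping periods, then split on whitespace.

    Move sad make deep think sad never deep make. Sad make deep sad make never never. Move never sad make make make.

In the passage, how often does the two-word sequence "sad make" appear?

Scanning the 21 overlapping bigram windows for "sad make":
  position 2–3: sad make
  position 10–11: sad make
  position 13–14: sad make
  position 19–20: sad make

4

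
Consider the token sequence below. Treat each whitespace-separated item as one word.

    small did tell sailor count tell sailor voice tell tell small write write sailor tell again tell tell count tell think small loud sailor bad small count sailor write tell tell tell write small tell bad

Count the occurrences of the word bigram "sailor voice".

1

Scanning the 35 overlapping bigram windows for "sailor voice":
  position 7–8: sailor voice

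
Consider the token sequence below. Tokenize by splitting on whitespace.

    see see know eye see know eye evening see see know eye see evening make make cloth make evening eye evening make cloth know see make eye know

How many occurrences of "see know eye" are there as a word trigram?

3

Scanning the 26 overlapping trigram windows for "see know eye":
  position 2–4: see know eye
  position 5–7: see know eye
  position 10–12: see know eye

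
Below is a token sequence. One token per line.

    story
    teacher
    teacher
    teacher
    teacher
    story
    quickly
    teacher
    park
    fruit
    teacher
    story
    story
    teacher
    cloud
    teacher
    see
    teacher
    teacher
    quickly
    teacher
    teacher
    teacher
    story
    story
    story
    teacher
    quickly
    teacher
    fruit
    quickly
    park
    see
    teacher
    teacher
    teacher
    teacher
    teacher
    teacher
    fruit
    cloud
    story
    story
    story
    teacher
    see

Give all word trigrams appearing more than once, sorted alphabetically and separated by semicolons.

Trigram counts meeting the condition (more than once):
  see teacher teacher: 2
  story story story: 2
  story story teacher: 3
  teacher quickly teacher: 2
  teacher story story: 2
  teacher teacher story: 2
  teacher teacher teacher: 7

see teacher teacher; story story story; story story teacher; teacher quickly teacher; teacher story story; teacher teacher story; teacher teacher teacher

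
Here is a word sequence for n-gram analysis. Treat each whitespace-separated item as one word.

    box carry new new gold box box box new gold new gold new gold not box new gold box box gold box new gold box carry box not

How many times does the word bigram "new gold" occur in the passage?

6

Scanning the 27 overlapping bigram windows for "new gold":
  position 4–5: new gold
  position 9–10: new gold
  position 11–12: new gold
  position 13–14: new gold
  position 17–18: new gold
  position 23–24: new gold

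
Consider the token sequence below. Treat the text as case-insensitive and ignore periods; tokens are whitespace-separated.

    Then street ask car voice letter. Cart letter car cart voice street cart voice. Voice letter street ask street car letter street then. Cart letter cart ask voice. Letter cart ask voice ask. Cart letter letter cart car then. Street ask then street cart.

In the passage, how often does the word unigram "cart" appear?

Scanning the 44 tokens for "cart":
  position 7: cart
  position 10: cart
  position 13: cart
  position 24: cart
  position 26: cart
  position 30: cart
  position 34: cart
  position 37: cart
  position 44: cart

9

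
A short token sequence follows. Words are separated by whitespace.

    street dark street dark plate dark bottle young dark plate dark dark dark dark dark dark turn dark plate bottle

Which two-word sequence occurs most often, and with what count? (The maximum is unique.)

"dark dark", 5 times

Bigram frequencies (highest first):
  dark dark: 5
  dark plate: 3
  street dark: 2
  plate dark: 2
  dark street: 1
  dark bottle: 1
  … (5 more, each ≤ 1)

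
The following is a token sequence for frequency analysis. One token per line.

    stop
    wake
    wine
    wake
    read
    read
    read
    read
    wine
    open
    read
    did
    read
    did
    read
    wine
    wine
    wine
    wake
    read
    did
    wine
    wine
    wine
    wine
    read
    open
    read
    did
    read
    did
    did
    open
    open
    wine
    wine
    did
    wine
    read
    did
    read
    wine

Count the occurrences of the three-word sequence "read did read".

4

Scanning the 40 overlapping trigram windows for "read did read":
  position 11–13: read did read
  position 13–15: read did read
  position 28–30: read did read
  position 39–41: read did read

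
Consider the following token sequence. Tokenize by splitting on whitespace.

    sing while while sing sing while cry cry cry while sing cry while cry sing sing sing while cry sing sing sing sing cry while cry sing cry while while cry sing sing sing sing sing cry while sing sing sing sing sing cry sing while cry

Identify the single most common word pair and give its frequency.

Bigram frequencies (highest first):
  sing sing: 14
  while cry: 6
  cry while: 5
  sing cry: 5
  cry sing: 5
  sing while: 4
  … (3 more, each ≤ 3)

"sing sing", 14 times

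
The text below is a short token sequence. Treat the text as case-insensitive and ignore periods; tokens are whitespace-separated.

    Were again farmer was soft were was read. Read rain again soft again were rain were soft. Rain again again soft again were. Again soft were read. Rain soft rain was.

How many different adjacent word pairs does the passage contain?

31 tokens → 30 bigram windows in total.
Repeated bigrams (each contributes count−1 duplicates):
  again soft: 3
  again were: 2
  rain again: 2
  read rain: 2
  soft again: 2
  soft rain: 2
  soft were: 2
  were again: 2
9 duplicate windows → 30 − 9 = 21 distinct.

21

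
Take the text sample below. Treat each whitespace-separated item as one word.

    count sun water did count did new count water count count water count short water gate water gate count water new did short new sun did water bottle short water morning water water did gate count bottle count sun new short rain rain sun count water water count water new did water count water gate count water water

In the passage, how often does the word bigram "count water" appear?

7

Scanning the 57 overlapping bigram windows for "count water":
  position 8–9: count water
  position 11–12: count water
  position 19–20: count water
  position 45–46: count water
  position 48–49: count water
  position 53–54: count water
  position 56–57: count water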